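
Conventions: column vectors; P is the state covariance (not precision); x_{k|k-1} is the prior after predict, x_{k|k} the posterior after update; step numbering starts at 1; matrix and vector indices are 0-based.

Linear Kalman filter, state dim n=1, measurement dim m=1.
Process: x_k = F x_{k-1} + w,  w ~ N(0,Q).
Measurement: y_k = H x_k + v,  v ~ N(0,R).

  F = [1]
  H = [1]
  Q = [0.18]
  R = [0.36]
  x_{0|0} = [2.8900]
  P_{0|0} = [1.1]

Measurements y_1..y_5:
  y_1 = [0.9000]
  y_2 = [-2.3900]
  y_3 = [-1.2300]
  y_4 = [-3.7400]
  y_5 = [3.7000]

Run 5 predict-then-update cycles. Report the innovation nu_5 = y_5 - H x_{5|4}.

innov = [6.0801]

step 1: x^-=[2.8900]  P^-=[1.2800]  S=[1.6400]  K=[0.7805]  nu=[-1.9900]  x^+=[1.3368]  P^+=[0.2810]
step 2: x^-=[1.3368]  P^-=[0.4610]  S=[0.8210]  K=[0.5615]  nu=[-3.7268]  x^+=[-0.7558]  P^+=[0.2021]
step 3: x^-=[-0.7558]  P^-=[0.3821]  S=[0.7421]  K=[0.5149]  nu=[-0.4742]  x^+=[-1.0000]  P^+=[0.1854]
step 4: x^-=[-1.0000]  P^-=[0.3654]  S=[0.7254]  K=[0.5037]  nu=[-2.7400]  x^+=[-2.3801]  P^+=[0.1813]
step 5: x^-=[-2.3801]  P^-=[0.3613]  S=[0.7213]  K=[0.5009]  nu=[6.0801]  x^+=[0.6656]  P^+=[0.1803]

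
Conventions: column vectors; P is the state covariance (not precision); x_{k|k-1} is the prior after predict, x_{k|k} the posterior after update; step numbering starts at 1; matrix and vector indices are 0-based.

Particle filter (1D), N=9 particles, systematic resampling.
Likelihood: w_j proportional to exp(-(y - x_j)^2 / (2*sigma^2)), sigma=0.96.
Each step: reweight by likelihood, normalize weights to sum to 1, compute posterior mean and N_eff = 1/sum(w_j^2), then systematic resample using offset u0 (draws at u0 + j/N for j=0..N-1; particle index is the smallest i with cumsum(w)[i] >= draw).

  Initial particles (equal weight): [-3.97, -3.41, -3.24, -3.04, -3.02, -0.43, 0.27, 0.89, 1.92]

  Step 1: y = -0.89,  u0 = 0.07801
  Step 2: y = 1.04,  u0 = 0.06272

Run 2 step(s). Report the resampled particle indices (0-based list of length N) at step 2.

step 1: w=[0.0032, 0.0175, 0.0274, 0.0447, 0.0469, 0.4896, 0.2646, 0.0984, 0.0076]  mean=-0.4757  Neff=3.0791  idx=[3, 5, 5, 5, 5, 6, 6, 6, 7]
step 2: w=[0.0000, 0.0704, 0.0704, 0.0704, 0.0704, 0.1647, 0.1647, 0.1647, 0.2244]  mean=0.2121  Neff=6.5981  idx=[1, 3, 5, 5, 6, 7, 7, 8, 8]

resampled_idx = [1, 3, 5, 5, 6, 7, 7, 8, 8]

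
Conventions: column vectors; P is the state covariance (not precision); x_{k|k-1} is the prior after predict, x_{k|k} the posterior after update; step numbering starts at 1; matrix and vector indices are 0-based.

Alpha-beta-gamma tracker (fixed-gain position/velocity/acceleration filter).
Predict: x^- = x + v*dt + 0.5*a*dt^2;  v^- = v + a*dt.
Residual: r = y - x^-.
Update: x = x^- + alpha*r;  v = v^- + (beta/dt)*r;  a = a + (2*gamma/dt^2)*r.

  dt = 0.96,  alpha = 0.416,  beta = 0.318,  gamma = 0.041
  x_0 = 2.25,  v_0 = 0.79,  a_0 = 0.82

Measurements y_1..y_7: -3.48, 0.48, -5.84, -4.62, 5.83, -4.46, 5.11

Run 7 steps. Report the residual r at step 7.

step 1: x_pred=3.3863  r=-6.8663  x^+=0.5299  v^+=-0.6972  a^+=0.2091
step 2: x_pred=-0.0431  r=0.5231  x^+=0.1745  v^+=-0.3233  a^+=0.2556
step 3: x_pred=-0.0180  r=-5.8220  x^+=-2.4400  v^+=-2.0064  a^+=-0.2624
step 4: x_pred=-4.4870  r=-0.1330  x^+=-4.5423  v^+=-2.3023  a^+=-0.2742
step 5: x_pred=-6.8790  r=12.7090  x^+=-1.5920  v^+=1.6442  a^+=0.8566
step 6: x_pred=0.3811  r=-4.8411  x^+=-1.6328  v^+=0.8629  a^+=0.4258
step 7: x_pred=-0.6082  r=5.7182  x^+=1.7706  v^+=3.1658  a^+=0.9346

resid = 5.7182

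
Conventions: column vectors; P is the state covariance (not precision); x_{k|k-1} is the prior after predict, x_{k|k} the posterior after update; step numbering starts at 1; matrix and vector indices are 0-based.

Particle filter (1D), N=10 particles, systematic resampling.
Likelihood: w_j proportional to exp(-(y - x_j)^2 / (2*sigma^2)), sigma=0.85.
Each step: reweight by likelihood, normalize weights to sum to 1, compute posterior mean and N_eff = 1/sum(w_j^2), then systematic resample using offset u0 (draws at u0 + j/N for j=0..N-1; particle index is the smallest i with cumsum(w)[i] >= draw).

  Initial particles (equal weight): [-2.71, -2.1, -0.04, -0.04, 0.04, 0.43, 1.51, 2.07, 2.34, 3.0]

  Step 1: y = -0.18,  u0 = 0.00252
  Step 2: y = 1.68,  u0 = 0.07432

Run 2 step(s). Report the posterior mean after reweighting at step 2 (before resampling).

step 1: w=[0.0030, 0.0196, 0.2476, 0.2476, 0.2427, 0.1940, 0.0348, 0.0076, 0.0031, 0.0002]  mean=0.1002  Neff=4.5297  idx=[0, 2, 2, 3, 3, 3, 4, 4, 5, 5]
step 2: w=[0.0000, 0.0790, 0.0790, 0.0790, 0.0790, 0.0790, 0.0951, 0.0951, 0.2075, 0.2075]  mean=0.1702  Neff=7.3875  idx=[1, 3, 4, 5, 6, 7, 8, 8, 9, 9]

post_mean = 0.1702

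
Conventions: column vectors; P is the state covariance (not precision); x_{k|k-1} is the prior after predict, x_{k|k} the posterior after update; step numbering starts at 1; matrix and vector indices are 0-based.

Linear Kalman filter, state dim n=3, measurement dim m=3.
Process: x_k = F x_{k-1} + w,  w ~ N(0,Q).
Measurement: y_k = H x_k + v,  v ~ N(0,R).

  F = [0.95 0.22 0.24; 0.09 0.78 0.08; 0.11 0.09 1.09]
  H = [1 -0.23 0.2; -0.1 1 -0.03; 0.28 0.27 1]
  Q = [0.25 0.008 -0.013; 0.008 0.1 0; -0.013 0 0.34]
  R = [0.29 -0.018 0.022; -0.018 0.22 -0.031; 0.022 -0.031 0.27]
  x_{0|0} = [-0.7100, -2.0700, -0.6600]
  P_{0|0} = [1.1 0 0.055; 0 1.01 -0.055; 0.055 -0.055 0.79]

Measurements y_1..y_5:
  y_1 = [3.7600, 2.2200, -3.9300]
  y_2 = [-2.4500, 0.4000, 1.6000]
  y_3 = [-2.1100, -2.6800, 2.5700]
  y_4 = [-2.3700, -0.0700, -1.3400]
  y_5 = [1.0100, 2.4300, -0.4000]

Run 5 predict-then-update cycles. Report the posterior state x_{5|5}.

x_post = [-0.0632, 0.6681, -0.1921]

step 1: x^-=[-1.2883, -1.7313, -0.9838]  P^-=[1.3564 0.2846 0.3726; 0.2846 0.7224 0.1094; 0.3726 0.1094 1.3025]  S=[1.7448 -0.0324 1.0502; -0.0324 0.8959 0.2271; 1.0502 0.2271 2.0423]  K=[0.8030 0.1900 -0.0280; 0.0457 0.7520 0.0810; -0.1292 -0.1676 0.7884]  nu=[4.8469, 3.7930, -2.1180]  x^+=[3.3835, 1.1711, -3.9158]  P^+=[0.2570 0.0515 -0.0816; 0.0515 0.1655 -0.0595; -0.0816 -0.0595 0.2542]
step 2: x^-=[2.5322, 0.9047, -3.7906]  P^-=[0.4826 0.0822 -0.0130; 0.0822 0.2030 -0.0186; -0.0130 -0.0186 0.6162]  S=[0.7667 -0.0357 0.2742; -0.0357 0.4130 -0.0044; 0.2742 -0.0044 0.9339]  K=[0.6170 0.1363 -0.0260; 0.0450 0.4775 0.0525; -0.0975 -0.0878 0.6787]  nu=[-4.0160, -0.3652, 4.4373]  x^+=[-0.1109, 0.7825, -0.3555]  P^+=[0.1971 0.0375 -0.0630; 0.0375 0.1052 -0.0386; -0.0630 -0.0386 0.2119]
step 3: x^-=[-0.0185, 0.5719, -0.3293]  P^-=[0.4281 0.0615 -0.0077; 0.0615 0.1665 -0.0085; -0.0077 -0.0085 0.5730]  S=[0.7192 -0.0410 0.2521; -0.0410 0.3795 -0.0072; 0.2521 -0.0072 0.8891]  K=[0.5871 0.1129 -0.0208; 0.0354 0.4281 0.0538; -0.0846 -0.0621 0.6630]  nu=[-1.8941, -3.2637, 2.7501]  x^+=[-1.5561, -0.7443, 1.8568]  P^+=[0.1865 0.0318 -0.0570; 0.0318 0.0941 -0.0323; -0.0570 -0.0323 0.2037]
step 4: x^-=[-1.1964, -0.5720, 1.7858]  P^-=[0.4185 0.0561 -0.0038; 0.0561 0.1597 -0.0046; -0.0038 -0.0046 0.5657]  S=[0.7127 -0.0434 0.2507; -0.0434 0.3734 -0.0065; 0.2507 -0.0065 0.8840]  K=[0.5811 0.1055 -0.0187; 0.0318 0.4176 0.0554; -0.0805 -0.0545 0.6598]  nu=[-1.6624, 0.4360, -2.6364]  x^+=[-2.0671, -0.5889, 0.1566]  P^+=[0.1842 0.0301 -0.0552; 0.0301 0.0917 -0.0305; -0.0552 -0.0305 0.2017]
step 5: x^-=[-2.0557, -0.6328, -0.1097]  P^-=[0.4164 0.0546 -0.0025; 0.0546 0.1582 -0.0033; -0.0025 -0.0033 0.5640]  S=[0.7116 -0.0441 0.2508; -0.0441 0.3721 -0.0061; 0.2508 -0.0061 0.8833]  K=[0.5796 0.1035 -0.0179; 0.0307 0.4153 0.0560; -0.0793 -0.0524 0.6589]  nu=[2.9421, 2.8540, 0.4562]  x^+=[-0.0632, 0.6681, -0.1921]  P^+=[0.1836 0.0296 -0.0547; 0.0296 0.0911 -0.0300; -0.0547 -0.0300 0.2012]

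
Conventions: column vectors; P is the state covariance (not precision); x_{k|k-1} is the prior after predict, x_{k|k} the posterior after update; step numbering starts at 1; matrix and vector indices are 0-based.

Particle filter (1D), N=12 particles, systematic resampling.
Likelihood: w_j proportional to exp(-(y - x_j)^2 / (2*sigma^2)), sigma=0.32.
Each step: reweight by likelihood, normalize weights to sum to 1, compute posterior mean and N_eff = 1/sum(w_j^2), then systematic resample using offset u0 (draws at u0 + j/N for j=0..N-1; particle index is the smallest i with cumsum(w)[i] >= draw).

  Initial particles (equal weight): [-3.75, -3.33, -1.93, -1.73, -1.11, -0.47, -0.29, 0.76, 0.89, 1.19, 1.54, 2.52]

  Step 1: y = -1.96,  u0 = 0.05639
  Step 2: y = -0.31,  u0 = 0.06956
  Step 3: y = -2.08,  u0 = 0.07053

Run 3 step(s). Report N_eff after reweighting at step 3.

N_eff = 12.0000

step 1: w=[0.0000, 0.0001, 0.5539, 0.4297, 0.0163, 0.0000, 0.0000, 0.0000, 0.0000, 0.0000, 0.0000, 0.0000]  mean=-1.8307  Neff=2.0337  idx=[2, 2, 2, 2, 2, 2, 3, 3, 3, 3, 3, 3]
step 2: w=[0.0081, 0.0081, 0.0081, 0.0081, 0.0081, 0.0081, 0.1585, 0.1585, 0.1585, 0.1585, 0.1585, 0.1585]  mean=-1.7398  Neff=6.6148  idx=[6, 6, 7, 7, 8, 8, 9, 9, 10, 10, 11, 11]
step 3: w=[0.0833, 0.0833, 0.0833, 0.0833, 0.0833, 0.0833, 0.0833, 0.0833, 0.0833, 0.0833, 0.0833, 0.0833]  mean=-1.7300  Neff=12.0000  idx=[0, 1, 2, 3, 4, 5, 6, 7, 8, 9, 10, 11]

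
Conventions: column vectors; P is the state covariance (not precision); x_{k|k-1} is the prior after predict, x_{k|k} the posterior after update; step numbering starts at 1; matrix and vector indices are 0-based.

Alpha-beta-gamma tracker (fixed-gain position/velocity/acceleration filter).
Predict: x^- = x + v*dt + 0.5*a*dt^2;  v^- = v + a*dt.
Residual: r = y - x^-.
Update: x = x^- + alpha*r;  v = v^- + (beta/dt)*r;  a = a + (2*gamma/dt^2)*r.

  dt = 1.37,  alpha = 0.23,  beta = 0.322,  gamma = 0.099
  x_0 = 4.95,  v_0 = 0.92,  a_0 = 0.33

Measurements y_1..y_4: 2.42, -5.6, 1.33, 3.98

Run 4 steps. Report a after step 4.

a_post = 0.0704

step 1: x_pred=6.5201  r=-4.1001  x^+=5.5771  v^+=0.4084  a^+=-0.1025
step 2: x_pred=6.0404  r=-11.6404  x^+=3.3631  v^+=-2.4680  a^+=-1.3305
step 3: x_pred=-1.2666  r=2.5966  x^+=-0.6694  v^+=-3.6805  a^+=-1.0566
step 4: x_pred=-6.7032  r=10.6832  x^+=-4.2460  v^+=-2.6170  a^+=0.0704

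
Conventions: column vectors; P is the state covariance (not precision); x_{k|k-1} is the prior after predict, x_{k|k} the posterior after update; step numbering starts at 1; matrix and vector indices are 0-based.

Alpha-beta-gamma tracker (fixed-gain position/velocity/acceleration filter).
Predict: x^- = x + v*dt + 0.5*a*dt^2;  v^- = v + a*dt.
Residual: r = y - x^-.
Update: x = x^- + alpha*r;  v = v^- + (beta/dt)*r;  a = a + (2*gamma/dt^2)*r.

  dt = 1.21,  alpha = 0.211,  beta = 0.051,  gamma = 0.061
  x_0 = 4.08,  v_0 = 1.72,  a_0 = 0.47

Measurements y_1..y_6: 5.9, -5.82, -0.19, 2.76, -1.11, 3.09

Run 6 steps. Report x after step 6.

step 1: x_pred=6.5053  r=-0.6053  x^+=6.3776  v^+=2.2632  a^+=0.4196
step 2: x_pred=9.4232  r=-15.2432  x^+=6.2068  v^+=2.1284  a^+=-0.8506
step 3: x_pred=8.1595  r=-8.3495  x^+=6.3978  v^+=0.7472  a^+=-1.5464
step 4: x_pred=6.1699  r=-3.4099  x^+=5.4504  v^+=-1.2676  a^+=-1.8305
step 5: x_pred=2.5766  r=-3.6866  x^+=1.7987  v^+=-3.6379  a^+=-2.1377
step 6: x_pred=-4.1680  r=7.2580  x^+=-2.6366  v^+=-5.9186  a^+=-1.5329

x_post = -2.6366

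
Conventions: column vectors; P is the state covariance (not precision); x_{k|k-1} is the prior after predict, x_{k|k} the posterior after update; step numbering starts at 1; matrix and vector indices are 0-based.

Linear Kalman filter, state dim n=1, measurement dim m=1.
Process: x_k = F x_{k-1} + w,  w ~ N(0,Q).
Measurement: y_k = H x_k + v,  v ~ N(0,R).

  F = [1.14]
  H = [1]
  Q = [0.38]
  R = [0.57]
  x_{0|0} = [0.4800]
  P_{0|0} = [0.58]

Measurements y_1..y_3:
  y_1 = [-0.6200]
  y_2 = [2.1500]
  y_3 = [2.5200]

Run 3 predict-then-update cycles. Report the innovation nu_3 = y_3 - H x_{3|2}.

step 1: x^-=[0.5472]  P^-=[1.1338]  S=[1.7038]  K=[0.6654]  nu=[-1.1672]  x^+=[-0.2295]  P^+=[0.3793]
step 2: x^-=[-0.2616]  P^-=[0.8729]  S=[1.4429]  K=[0.6050]  nu=[2.4116]  x^+=[1.1973]  P^+=[0.3448]
step 3: x^-=[1.3650]  P^-=[0.8281]  S=[1.3981]  K=[0.5923]  nu=[1.1550]  x^+=[2.0491]  P^+=[0.3376]

innov = [1.1550]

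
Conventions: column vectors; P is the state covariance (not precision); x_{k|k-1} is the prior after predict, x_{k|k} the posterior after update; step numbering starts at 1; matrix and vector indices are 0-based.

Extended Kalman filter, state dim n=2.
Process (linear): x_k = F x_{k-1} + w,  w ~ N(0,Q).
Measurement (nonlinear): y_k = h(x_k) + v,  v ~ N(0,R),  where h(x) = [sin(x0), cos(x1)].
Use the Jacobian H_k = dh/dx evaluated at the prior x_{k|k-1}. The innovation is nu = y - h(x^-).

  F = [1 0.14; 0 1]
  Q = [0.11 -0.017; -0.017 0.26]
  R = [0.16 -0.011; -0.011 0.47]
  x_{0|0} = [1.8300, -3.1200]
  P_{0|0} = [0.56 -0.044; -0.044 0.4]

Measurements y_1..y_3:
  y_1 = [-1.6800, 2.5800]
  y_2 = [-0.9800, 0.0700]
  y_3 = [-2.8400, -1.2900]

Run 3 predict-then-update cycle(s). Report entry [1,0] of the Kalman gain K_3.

step 1: x^-=[1.3932, -3.1200]  P^-=[0.6655 -0.0050; -0.0050 0.6600]  H_jac=[0.1767 0.0000; 0.0000 0.0216]  S=[0.1808 -0.0110; -0.0110 0.4703]  K=[0.6513 0.0150; -0.0030 0.0302]  nu=[-2.6643, 3.5798]  x^+=[-0.2883, -3.0037]  P^+=[0.5889 -0.0046; -0.0046 0.6596]
step 2: x^-=[-0.7088, -3.0037]  P^-=[0.7106 0.0707; 0.0707 0.9196]  H_jac=[0.7591 0.0000; 0.0000 0.1375]  S=[0.5695 -0.0036; -0.0036 0.4874]  K=[0.9474 0.0270; 0.0959 0.2601]  nu=[-0.3291, 1.0605]  x^+=[-0.9919, -2.7594]  P^+=[0.1993 0.0164; 0.0164 0.8815]
step 3: x^-=[-1.3783, -2.7594]  P^-=[0.3312 0.1229; 0.1229 1.1415]  H_jac=[0.1914 0.0000; 0.0000 0.3729]  S=[0.1721 -0.0022; -0.0022 0.6288]  K=[0.3691 0.0742; 0.1454 0.6776]  nu=[-1.8585, -0.3621]  x^+=[-2.0911, -3.2750]  P^+=[0.3044 0.0826; 0.0826 0.8496]

K[1,0] = 0.1454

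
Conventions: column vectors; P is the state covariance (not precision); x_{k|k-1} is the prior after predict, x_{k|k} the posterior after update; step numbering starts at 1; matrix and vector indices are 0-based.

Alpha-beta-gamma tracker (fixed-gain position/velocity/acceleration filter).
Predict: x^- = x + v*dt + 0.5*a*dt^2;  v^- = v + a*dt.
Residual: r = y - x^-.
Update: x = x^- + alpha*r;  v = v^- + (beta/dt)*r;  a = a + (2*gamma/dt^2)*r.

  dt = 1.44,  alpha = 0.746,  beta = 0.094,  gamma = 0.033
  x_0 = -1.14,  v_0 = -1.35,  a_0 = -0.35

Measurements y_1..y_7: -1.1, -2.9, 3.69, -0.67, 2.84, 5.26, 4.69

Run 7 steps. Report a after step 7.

a_post = 0.4662

step 1: x_pred=-3.4469  r=2.3469  x^+=-1.6961  v^+=-1.7008  a^+=-0.2753
step 2: x_pred=-4.4307  r=1.5307  x^+=-3.2888  v^+=-1.9973  a^+=-0.2266
step 3: x_pred=-6.3999  r=10.0899  x^+=1.1272  v^+=-1.6650  a^+=0.0946
step 4: x_pred=-1.1723  r=0.5023  x^+=-0.7976  v^+=-1.4960  a^+=0.1106
step 5: x_pred=-2.8372  r=5.6772  x^+=1.3980  v^+=-0.9662  a^+=0.2913
step 6: x_pred=0.3086  r=4.9514  x^+=4.0024  v^+=-0.2236  a^+=0.4488
step 7: x_pred=4.1458  r=0.5442  x^+=4.5518  v^+=0.4583  a^+=0.4662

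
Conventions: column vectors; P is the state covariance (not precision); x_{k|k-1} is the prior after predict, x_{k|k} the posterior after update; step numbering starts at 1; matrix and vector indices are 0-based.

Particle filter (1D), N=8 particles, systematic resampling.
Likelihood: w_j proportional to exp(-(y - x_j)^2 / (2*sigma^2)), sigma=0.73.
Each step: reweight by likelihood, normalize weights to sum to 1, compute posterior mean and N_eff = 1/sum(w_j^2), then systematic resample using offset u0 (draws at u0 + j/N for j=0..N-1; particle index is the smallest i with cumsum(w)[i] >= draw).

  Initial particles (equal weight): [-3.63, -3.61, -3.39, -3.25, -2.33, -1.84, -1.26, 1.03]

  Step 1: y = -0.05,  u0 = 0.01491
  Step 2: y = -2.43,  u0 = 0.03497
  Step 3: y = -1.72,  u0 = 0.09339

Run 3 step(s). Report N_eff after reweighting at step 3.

step 1: w=[0.0000, 0.0000, 0.0000, 0.0001, 0.0118, 0.0767, 0.3924, 0.5189]  mean=-0.1292  Neff=2.3295  idx=[5, 6, 6, 6, 7, 7, 7, 7]
step 2: w=[0.4648, 0.1784, 0.1784, 0.1784, 0.0000, 0.0000, 0.0000, 0.0000]  mean=-1.5295  Neff=3.2100  idx=[0, 0, 0, 0, 1, 2, 2, 3]
step 3: w=[0.1365, 0.1365, 0.1365, 0.1365, 0.1135, 0.1135, 0.1135, 0.1135]  mean=-1.5768  Neff=7.9325  idx=[0, 1, 2, 3, 4, 5, 6, 7]

N_eff = 7.9325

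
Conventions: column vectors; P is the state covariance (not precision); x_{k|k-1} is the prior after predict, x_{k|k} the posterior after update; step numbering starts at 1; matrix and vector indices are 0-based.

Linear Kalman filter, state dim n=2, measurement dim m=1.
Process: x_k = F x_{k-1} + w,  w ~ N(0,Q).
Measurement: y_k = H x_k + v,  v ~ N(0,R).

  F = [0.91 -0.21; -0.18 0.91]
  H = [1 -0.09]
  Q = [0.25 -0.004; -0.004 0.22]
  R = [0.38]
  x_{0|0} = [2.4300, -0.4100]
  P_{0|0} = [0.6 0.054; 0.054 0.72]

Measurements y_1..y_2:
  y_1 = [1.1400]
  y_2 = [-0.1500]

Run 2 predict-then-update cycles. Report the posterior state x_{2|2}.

step 1: x^-=[2.2974, -0.8105]  P^-=[0.7580 -0.1931; -0.1931 0.8180]  S=[1.1794]  K=[0.6574; -0.2262]  nu=[-1.2303]  x^+=[1.4885, -0.5322]  P^+=[0.2482 -0.0178; -0.0178 0.7577]
step 2: x^-=[1.4663, -0.7523]  P^-=[0.4958 -0.2048; -0.2048 0.8613]  S=[0.9196]  K=[0.5591; -0.3070]  nu=[-1.6840]  x^+=[0.5247, -0.2352]  P^+=[0.2082 -0.0470; -0.0470 0.7746]

x_post = [0.5247, -0.2352]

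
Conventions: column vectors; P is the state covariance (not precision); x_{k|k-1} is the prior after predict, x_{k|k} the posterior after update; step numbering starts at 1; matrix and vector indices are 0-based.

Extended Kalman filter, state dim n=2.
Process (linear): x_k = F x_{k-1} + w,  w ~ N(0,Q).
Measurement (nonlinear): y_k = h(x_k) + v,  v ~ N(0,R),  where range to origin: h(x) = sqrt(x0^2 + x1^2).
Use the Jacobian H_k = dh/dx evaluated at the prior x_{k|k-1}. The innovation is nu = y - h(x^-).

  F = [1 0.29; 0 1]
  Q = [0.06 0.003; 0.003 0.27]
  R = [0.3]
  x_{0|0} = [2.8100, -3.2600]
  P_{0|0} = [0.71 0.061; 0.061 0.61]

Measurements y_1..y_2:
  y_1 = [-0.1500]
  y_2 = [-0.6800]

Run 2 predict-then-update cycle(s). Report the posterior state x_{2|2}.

step 1: x^-=[1.8646, -3.2600]  P^-=[0.8567 0.2409; 0.2409 0.8800]  H_jac=[0.4965 -0.8680]  S=[0.9666]  K=[0.2237; -0.6665]  nu=[-3.9056]  x^+=[0.9910, -0.6568]  P^+=[0.8083 0.3850; 0.3850 0.4506]
step 2: x^-=[0.8005, -0.6568]  P^-=[1.1295 0.5187; 0.5187 0.7206]  H_jac=[0.7731 -0.6343]  S=[0.7563]  K=[0.7196; -0.0742]  nu=[-1.7155]  x^+=[-0.4339, -0.5296]  P^+=[0.7379 0.5590; 0.5590 0.7164]

x_post = [-0.4339, -0.5296]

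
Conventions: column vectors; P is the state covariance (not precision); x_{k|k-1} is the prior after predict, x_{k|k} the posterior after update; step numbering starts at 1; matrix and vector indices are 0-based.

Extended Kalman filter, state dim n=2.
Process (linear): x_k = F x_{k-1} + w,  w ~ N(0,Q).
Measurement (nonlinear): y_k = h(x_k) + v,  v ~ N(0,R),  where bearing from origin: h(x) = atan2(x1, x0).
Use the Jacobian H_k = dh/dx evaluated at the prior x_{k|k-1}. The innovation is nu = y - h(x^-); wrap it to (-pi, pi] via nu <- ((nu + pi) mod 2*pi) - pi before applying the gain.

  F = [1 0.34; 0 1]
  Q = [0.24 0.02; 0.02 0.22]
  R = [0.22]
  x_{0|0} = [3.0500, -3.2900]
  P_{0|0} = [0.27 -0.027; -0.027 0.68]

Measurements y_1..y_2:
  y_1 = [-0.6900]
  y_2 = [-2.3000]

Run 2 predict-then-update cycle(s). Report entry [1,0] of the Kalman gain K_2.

K[1,0] = 0.6795

step 1: x^-=[1.9314, -3.2900]  P^-=[0.5702 0.2242; 0.2242 0.9000]  H_jac=[0.2260 0.1327]  S=[0.2784]  K=[0.5698; 0.6110]  nu=[0.3500]  x^+=[2.1308, -3.0762]  P^+=[0.4798 0.1273; 0.1273 0.7961]
step 2: x^-=[1.0849, -3.0762]  P^-=[0.8984 0.4179; 0.4179 1.0161]  H_jac=[0.2891 0.1020]  S=[0.3303]  K=[0.9154; 0.6795]  nu=[-1.0683]  x^+=[0.1070, -3.8021]  P^+=[0.6216 0.2125; 0.2125 0.8636]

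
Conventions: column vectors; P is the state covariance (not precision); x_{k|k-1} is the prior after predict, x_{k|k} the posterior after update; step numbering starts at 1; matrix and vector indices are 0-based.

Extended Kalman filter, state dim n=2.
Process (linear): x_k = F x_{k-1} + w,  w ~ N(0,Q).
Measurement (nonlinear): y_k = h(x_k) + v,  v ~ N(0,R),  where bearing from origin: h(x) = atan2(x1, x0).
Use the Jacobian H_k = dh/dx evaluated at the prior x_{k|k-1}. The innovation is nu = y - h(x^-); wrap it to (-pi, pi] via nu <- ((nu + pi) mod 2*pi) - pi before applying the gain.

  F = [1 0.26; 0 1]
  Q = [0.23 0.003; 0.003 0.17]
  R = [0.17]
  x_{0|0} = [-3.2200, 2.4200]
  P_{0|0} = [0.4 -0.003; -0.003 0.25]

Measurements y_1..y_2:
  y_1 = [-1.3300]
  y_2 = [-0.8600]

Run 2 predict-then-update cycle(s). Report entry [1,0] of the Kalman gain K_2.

K[1,0] = -0.6479

step 1: x^-=[-2.5908, 2.4200]  P^-=[0.6453 0.0650; 0.0650 0.4200]  H_jac=[-0.1925 -0.2061]  S=[0.2169]  K=[-0.6346; -0.4568]  nu=[2.5629]  x^+=[-4.2171, 1.2493]  P^+=[0.5580 0.0021; 0.0021 0.3747]
step 2: x^-=[-3.8923, 1.2493]  P^-=[0.8144 0.1026; 0.1026 0.5447]  H_jac=[-0.0748 -0.2329]  S=[0.2077]  K=[-0.4082; -0.6479]  nu=[2.5922]  x^+=[-4.9504, -0.4301]  P^+=[0.7798 0.0476; 0.0476 0.4576]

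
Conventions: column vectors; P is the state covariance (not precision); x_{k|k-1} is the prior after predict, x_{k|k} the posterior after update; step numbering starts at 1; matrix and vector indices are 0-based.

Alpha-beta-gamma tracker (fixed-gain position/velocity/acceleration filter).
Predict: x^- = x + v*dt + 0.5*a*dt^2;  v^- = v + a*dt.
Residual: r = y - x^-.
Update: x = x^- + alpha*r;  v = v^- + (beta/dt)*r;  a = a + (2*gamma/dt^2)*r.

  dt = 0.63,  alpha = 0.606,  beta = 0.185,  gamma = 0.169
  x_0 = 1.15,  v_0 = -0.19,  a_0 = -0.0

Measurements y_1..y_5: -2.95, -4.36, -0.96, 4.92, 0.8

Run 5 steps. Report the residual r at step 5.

step 1: x_pred=1.0303  r=-3.9803  x^+=-1.3818  v^+=-1.3588  a^+=-3.3896
step 2: x_pred=-2.9105  r=-1.4495  x^+=-3.7889  v^+=-3.9199  a^+=-4.6240
step 3: x_pred=-7.1761  r=6.2161  x^+=-3.4091  v^+=-5.0077  a^+=0.6696
step 4: x_pred=-6.4311  r=11.3511  x^+=0.4477  v^+=-1.2526  a^+=10.3362
step 5: x_pred=1.7097  r=-0.9097  x^+=1.1584  v^+=4.9921  a^+=9.5615

resid = -0.9097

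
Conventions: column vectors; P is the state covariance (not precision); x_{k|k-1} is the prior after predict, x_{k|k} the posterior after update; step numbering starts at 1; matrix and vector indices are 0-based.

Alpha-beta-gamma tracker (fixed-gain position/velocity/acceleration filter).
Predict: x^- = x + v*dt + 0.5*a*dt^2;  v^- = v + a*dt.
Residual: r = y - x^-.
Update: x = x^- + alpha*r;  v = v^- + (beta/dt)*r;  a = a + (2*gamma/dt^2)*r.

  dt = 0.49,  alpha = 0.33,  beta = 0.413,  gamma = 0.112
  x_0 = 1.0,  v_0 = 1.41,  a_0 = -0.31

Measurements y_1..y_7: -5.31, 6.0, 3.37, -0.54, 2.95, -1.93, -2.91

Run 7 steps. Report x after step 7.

step 1: x_pred=1.6537  r=-6.9637  x^+=-0.6443  v^+=-4.6113  a^+=-6.8067
step 2: x_pred=-3.7210  r=9.7210  x^+=-0.5131  v^+=0.2468  a^+=2.2624
step 3: x_pred=-0.1205  r=3.4905  x^+=1.0313  v^+=4.2974  a^+=5.5189
step 4: x_pred=3.7996  r=-4.3396  x^+=2.3676  v^+=3.3440  a^+=1.4703
step 5: x_pred=4.1826  r=-1.2326  x^+=3.7759  v^+=3.0255  a^+=0.3203
step 6: x_pred=5.2968  r=-7.2268  x^+=2.9120  v^+=-2.9087  a^+=-6.4219
step 7: x_pred=0.7157  r=-3.6257  x^+=-0.4808  v^+=-9.1114  a^+=-9.8045

x_post = -0.4808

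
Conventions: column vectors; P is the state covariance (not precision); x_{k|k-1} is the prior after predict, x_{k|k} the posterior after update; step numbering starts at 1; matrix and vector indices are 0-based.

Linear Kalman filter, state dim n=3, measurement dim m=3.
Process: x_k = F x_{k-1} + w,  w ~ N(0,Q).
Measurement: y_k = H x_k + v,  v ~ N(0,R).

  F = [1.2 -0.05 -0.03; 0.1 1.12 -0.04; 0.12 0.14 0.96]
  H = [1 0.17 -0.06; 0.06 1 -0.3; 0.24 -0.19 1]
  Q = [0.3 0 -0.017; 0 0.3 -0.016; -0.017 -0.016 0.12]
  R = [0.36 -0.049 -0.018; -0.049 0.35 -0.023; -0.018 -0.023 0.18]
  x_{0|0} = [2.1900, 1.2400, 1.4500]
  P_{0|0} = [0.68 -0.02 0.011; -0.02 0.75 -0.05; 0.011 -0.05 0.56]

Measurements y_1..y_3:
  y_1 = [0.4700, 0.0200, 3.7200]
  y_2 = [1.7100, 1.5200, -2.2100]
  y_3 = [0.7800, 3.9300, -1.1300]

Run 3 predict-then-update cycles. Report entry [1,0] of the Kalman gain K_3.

step 1: x^-=[2.5225, 1.5498, 1.8284]  P^-=[1.2830 0.0145 0.0715; 0.0145 1.2484 0.0328; 0.0715 0.0328 0.6490]  S=[1.6771 0.2412 0.2850; 0.2412 1.6409 -0.3993; 0.2850 -0.3993 0.9685]  K=[0.7407 -0.0273 0.1598; 0.0019 0.7830 0.1148; -0.1220 0.1072 0.7615]  nu=[-2.2063, -1.1326, 1.5807]  x^+=[1.1718, 0.8402, 3.1799]  P^+=[0.2758 -0.0860 -0.0665; -0.0860 0.3006 0.0804; -0.0665 0.0804 0.1680]
step 2: x^-=[1.2687, 0.9310, 3.3109]  P^-=[0.7133 -0.0979 -0.0787; -0.0979 0.6541 0.0951; -0.0787 0.0951 0.2881]  S=[1.0675 0.0247 0.0691; 0.0247 0.9666 -0.1443; 0.0691 -0.1443 0.4678]  K=[0.6492 -0.0293 0.1326; -0.0139 0.6551 0.0916; -0.1147 0.0941 0.5828]  nu=[0.4817, 1.5062, -5.6485]  x^+=[0.7884, 1.3934, 0.1054]  P^+=[0.2423 -0.0777 -0.0601; -0.0777 0.2531 0.0684; -0.0601 0.0684 0.1322]
step 3: x^-=[0.8732, 1.6353, 0.3909]  P^-=[0.6636 -0.0880 -0.0728; -0.0880 0.5970 0.0777; -0.0728 0.0777 0.2522]  S=[1.0190 0.0214 0.0623; 0.0214 0.9176 -0.1397; 0.0623 -0.1397 0.4356]  K=[0.6328 -0.0223 0.1392; -0.0091 0.6308 0.0730; -0.1086 0.0833 0.5473]  nu=[-0.3478, 2.3596, -1.4197]  x^+=[0.4029, 3.0233, -0.1519]  P^+=[0.2354 -0.0730 -0.0562; -0.0730 0.2427 0.0624; -0.0562 0.0624 0.1239]

K[1,0] = -0.0091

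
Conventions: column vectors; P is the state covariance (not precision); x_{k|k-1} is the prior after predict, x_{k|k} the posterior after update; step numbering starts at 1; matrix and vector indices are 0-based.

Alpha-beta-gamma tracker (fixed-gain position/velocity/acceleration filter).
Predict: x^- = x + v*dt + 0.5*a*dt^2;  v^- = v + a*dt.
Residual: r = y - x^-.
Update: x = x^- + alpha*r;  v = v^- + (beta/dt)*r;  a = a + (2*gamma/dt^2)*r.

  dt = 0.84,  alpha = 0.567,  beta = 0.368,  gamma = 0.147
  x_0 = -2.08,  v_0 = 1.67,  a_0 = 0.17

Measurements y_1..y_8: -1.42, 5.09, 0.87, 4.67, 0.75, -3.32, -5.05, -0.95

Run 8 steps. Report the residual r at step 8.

resid = 13.8524

step 1: x_pred=-0.6172  r=-0.8028  x^+=-1.0724  v^+=1.4611  a^+=-0.1645
step 2: x_pred=0.0969  r=4.9931  x^+=2.9280  v^+=3.5104  a^+=1.9160
step 3: x_pred=6.5527  r=-5.6827  x^+=3.3306  v^+=2.6303  a^+=-0.4518
step 4: x_pred=5.3806  r=-0.7106  x^+=4.9777  v^+=1.9394  a^+=-0.7479
step 5: x_pred=6.3429  r=-5.5929  x^+=3.1717  v^+=-1.1391  a^+=-3.0783
step 6: x_pred=1.1289  r=-4.4489  x^+=-1.3936  v^+=-5.6739  a^+=-4.9320
step 7: x_pred=-7.8997  r=2.8497  x^+=-6.2839  v^+=-8.5683  a^+=-3.7446
step 8: x_pred=-14.8024  r=13.8524  x^+=-6.9481  v^+=-5.6451  a^+=2.0272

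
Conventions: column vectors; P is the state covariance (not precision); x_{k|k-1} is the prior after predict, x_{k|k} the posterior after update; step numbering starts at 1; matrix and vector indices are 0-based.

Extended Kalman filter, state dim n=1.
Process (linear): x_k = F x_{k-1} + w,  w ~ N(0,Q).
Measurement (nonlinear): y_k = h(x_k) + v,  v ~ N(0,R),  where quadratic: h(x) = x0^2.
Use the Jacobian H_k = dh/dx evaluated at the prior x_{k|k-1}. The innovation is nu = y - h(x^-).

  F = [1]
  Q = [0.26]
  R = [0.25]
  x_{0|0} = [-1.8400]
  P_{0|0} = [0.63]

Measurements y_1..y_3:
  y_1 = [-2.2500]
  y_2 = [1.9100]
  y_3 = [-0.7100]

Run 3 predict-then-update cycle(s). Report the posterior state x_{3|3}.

x_post = [-0.4071]

step 1: x^-=[-1.8400]  P^-=[0.8900]  H_jac=[-3.6800]  S=[12.3027]  K=[-0.2662]  nu=[-5.6356]  x^+=[-0.3397]  P^+=[0.0181]
step 2: x^-=[-0.3397]  P^-=[0.2781]  H_jac=[-0.6794]  S=[0.3784]  K=[-0.4993]  nu=[1.7946]  x^+=[-1.2358]  P^+=[0.1837]
step 3: x^-=[-1.2358]  P^-=[0.4437]  H_jac=[-2.4717]  S=[2.9609]  K=[-0.3704]  nu=[-2.2373]  x^+=[-0.4071]  P^+=[0.0375]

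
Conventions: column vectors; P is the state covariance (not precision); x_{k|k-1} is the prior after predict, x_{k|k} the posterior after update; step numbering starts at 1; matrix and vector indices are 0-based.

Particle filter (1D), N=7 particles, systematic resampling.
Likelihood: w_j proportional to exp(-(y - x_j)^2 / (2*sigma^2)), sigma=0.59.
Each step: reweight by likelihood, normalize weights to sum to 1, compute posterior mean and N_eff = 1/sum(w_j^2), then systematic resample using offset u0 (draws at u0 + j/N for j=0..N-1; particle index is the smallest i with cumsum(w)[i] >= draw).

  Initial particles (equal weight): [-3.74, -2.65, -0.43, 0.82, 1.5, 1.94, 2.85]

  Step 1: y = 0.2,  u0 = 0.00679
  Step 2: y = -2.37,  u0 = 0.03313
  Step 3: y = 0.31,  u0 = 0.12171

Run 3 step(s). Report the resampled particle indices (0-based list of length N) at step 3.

resampled_idx = [0, 1, 2, 3, 4, 5, 6]

step 1: w=[0.0000, 0.0000, 0.4551, 0.4634, 0.0710, 0.0104, 0.0000]  mean=0.3111  Neff=2.3418  idx=[2, 2, 2, 2, 3, 3, 3]
step 2: w=[0.2500, 0.2500, 0.2500, 0.2500, 0.0000, 0.0000, 0.0000]  mean=-0.4299  Neff=4.0006  idx=[0, 0, 1, 1, 2, 2, 3]
step 3: w=[0.1429, 0.1429, 0.1429, 0.1429, 0.1429, 0.1429, 0.1429]  mean=-0.4300  Neff=7.0000  idx=[0, 1, 2, 3, 4, 5, 6]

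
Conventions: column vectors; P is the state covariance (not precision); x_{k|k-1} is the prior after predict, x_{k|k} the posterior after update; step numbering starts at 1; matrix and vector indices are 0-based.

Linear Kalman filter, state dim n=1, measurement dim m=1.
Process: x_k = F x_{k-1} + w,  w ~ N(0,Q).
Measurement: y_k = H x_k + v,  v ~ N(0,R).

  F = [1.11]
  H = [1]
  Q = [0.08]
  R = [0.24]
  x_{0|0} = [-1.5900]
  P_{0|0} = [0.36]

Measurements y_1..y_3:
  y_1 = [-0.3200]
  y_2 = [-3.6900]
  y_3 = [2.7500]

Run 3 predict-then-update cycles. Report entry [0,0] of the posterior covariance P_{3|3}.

step 1: x^-=[-1.7649]  P^-=[0.5236]  S=[0.7636]  K=[0.6857]  nu=[1.4449]  x^+=[-0.7742]  P^+=[0.1646]
step 2: x^-=[-0.8593]  P^-=[0.2828]  S=[0.5228]  K=[0.5409]  nu=[-2.8307]  x^+=[-2.3904]  P^+=[0.1298]
step 3: x^-=[-2.6534]  P^-=[0.2399]  S=[0.4799]  K=[0.4999]  nu=[5.4034]  x^+=[0.0480]  P^+=[0.1200]

P_post[0,0] = 0.1200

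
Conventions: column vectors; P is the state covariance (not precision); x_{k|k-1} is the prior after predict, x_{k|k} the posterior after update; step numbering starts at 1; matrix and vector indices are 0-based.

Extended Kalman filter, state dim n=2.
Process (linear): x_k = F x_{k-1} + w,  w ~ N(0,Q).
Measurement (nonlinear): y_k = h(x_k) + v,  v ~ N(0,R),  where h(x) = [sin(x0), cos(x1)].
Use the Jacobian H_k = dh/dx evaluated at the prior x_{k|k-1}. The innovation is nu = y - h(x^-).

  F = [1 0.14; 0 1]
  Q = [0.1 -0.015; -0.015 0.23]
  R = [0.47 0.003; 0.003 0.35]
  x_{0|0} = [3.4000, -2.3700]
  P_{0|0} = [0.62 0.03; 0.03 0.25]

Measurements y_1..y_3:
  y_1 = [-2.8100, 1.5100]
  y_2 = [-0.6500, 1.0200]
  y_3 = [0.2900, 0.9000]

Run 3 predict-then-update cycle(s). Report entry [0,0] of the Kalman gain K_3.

K[0,0] = -0.0463

step 1: x^-=[3.0682, -2.3700]  P^-=[0.7333 0.0500; 0.0500 0.4800]  H_jac=[-0.9973 0.0000; 0.0000 0.6973]  S=[1.1994 -0.0318; -0.0318 0.5834]  K=[-0.6091 0.0266; -0.0264 0.5723]  nu=[-2.8833, 2.2268]  x^+=[4.8835, -1.0195]  P^+=[0.2870 0.0107; 0.0107 0.2871]
step 2: x^-=[4.7408, -1.0195]  P^-=[0.3956 0.0359; 0.0359 0.5171]  H_jac=[0.0284 0.0000; 0.0000 0.8518]  S=[0.4703 0.0039; 0.0039 0.7252]  K=[0.0236 0.0421; -0.0028 0.6074]  nu=[0.3496, 0.4962]  x^+=[4.7699, -0.7191]  P^+=[0.3940 0.0174; 0.0174 0.2496]
step 3: x^-=[4.6693, -0.7191]  P^-=[0.5038 0.0373; 0.0373 0.4796]  H_jac=[-0.0431 0.0000; 0.0000 0.6587]  S=[0.4709 0.0019; 0.0019 0.5581]  K=[-0.0463 0.0442; -0.0057 0.5661]  nu=[1.2891, 0.1476]  x^+=[4.6161, -0.6429]  P^+=[0.5017 0.0233; 0.0233 0.3008]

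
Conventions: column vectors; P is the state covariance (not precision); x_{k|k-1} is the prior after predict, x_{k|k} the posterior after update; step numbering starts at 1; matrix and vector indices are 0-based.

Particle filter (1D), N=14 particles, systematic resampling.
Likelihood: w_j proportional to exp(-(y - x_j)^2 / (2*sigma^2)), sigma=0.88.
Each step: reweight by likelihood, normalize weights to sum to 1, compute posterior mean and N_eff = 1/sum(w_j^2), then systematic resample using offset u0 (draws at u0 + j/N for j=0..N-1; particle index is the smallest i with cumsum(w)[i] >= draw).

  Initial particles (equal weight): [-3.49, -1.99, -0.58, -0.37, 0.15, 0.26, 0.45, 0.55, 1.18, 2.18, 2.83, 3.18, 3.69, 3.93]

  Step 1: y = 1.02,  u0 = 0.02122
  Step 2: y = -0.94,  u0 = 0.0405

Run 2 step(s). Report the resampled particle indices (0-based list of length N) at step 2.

step 1: w=[0.0000, 0.0006, 0.0379, 0.0569, 0.1215, 0.1364, 0.1606, 0.1717, 0.1948, 0.0831, 0.0239, 0.0097, 0.0020, 0.0008]  mean=0.6964  Neff=7.2014  idx=[2, 3, 4, 5, 5, 6, 6, 7, 7, 7, 8, 8, 8, 9]
step 2: w=[0.2071, 0.1826, 0.1046, 0.0889, 0.0889, 0.0647, 0.0647, 0.0537, 0.0537, 0.0537, 0.0124, 0.0124, 0.0124, 0.0004]  mean=0.0657  Neff=8.3029  idx=[0, 0, 0, 1, 1, 2, 2, 3, 4, 5, 6, 7, 8, 10]

resampled_idx = [0, 0, 0, 1, 1, 2, 2, 3, 4, 5, 6, 7, 8, 10]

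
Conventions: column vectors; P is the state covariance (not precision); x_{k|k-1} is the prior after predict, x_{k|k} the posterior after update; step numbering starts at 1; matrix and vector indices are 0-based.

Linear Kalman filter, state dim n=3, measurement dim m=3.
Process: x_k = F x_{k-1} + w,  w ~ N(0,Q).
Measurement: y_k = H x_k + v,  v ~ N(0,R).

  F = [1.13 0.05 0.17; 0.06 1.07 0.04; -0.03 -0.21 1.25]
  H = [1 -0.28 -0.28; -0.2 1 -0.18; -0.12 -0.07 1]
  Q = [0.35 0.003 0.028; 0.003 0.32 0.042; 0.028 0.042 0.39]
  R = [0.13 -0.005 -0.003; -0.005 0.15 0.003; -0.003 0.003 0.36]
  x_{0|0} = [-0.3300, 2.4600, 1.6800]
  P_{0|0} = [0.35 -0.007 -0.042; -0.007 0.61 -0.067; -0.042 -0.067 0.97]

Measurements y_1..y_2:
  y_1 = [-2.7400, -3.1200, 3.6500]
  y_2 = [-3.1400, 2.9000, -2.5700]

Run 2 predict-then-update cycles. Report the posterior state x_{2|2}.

x_post = [-2.9213, 1.0680, -0.5906]

step 1: x^-=[0.0357, 2.6796, 1.5933]  P^-=[0.8084 0.0428 0.1566; 0.0428 1.0144 -0.1390; 0.1566 -0.1390 1.9711]  S=[1.0390 -0.2936 -0.4355; -0.2936 1.3048 -0.5767; -0.4355 -0.5767 2.3303]  K=[0.8758 0.1880 0.2345; 0.1163 0.8814 0.1475; -0.0041 -0.0355 0.8324]  nu=[-1.5793, -5.5057, 2.2486]  x^+=[-1.8553, -2.0250, 3.6670]  P^+=[0.1637 0.0766 0.1074; 0.0766 0.1610 0.0759; 0.1074 0.0759 0.3178]
step 2: x^-=[-1.5744, -2.1314, 5.0647]  P^-=[0.6198 0.1376 0.2231; 0.1376 0.5223 0.1267; 0.2231 0.1267 0.8468]  S=[0.6750 -0.1440 -0.1116; -0.1440 0.6399 -0.0972; -0.1116 -0.0972 1.1493]  K=[0.8434 0.1815 0.2183; 0.1263 0.7877 0.1430; 0.0461 0.0085 0.7110]  nu=[-0.7443, 5.6282, -7.9728]  x^+=[-2.9213, 1.0680, -0.5906]  P^+=[0.1567 0.0731 0.1005; 0.0731 0.1456 0.0724; 0.1005 0.0724 0.2730]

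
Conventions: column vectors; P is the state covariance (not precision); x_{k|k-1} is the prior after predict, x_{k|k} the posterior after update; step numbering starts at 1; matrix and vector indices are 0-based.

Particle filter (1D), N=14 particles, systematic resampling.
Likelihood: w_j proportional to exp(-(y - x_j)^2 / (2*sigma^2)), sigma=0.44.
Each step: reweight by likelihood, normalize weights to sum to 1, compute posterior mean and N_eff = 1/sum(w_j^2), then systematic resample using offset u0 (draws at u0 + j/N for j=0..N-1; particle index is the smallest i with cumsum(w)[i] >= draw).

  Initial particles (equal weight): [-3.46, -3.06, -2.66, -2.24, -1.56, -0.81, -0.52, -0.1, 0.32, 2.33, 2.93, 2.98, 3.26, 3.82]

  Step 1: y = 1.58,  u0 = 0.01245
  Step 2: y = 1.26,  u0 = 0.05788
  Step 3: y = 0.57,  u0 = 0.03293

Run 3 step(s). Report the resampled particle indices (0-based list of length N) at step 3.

step 1: w=[0.0000, 0.0000, 0.0000, 0.0000, 0.0000, 0.0000, 0.0000, 0.0026, 0.0620, 0.8753, 0.0338, 0.0237, 0.0026, 0.0000]  mean=2.2371  Neff=1.2957  idx=[8, 9, 9, 9, 9, 9, 9, 9, 9, 9, 9, 9, 9, 10]
step 2: w=[0.1405, 0.0715, 0.0715, 0.0715, 0.0715, 0.0715, 0.0715, 0.0715, 0.0715, 0.0715, 0.0715, 0.0715, 0.0715, 0.0010]  mean=2.0482  Neff=12.3222  idx=[0, 0, 1, 2, 3, 4, 5, 6, 7, 8, 9, 10, 11, 12]
step 3: w=[0.4988, 0.4988, 0.0002, 0.0002, 0.0002, 0.0002, 0.0002, 0.0002, 0.0002, 0.0002, 0.0002, 0.0002, 0.0002, 0.0002]  mean=0.3247  Neff=2.0095  idx=[0, 0, 0, 0, 0, 0, 0, 1, 1, 1, 1, 1, 1, 1]

resampled_idx = [0, 0, 0, 0, 0, 0, 0, 1, 1, 1, 1, 1, 1, 1]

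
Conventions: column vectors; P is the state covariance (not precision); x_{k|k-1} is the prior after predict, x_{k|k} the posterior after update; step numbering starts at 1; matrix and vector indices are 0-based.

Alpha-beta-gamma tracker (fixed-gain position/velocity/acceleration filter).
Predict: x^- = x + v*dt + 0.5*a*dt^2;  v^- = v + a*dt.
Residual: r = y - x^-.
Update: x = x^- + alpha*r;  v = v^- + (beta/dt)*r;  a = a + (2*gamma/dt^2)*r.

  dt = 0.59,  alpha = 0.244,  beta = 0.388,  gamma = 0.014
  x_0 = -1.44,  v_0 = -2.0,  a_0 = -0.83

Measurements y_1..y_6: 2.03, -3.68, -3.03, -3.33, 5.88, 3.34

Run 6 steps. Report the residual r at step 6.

resid = 2.6693

step 1: x_pred=-2.7645  r=4.7945  x^+=-1.5946  v^+=0.6633  a^+=-0.4443
step 2: x_pred=-1.2806  r=-2.3994  x^+=-1.8661  v^+=-1.1768  a^+=-0.6373
step 3: x_pred=-2.6713  r=-0.3587  x^+=-2.7588  v^+=-1.7887  a^+=-0.6662
step 4: x_pred=-3.9301  r=0.6001  x^+=-3.7837  v^+=-1.7871  a^+=-0.6179
step 5: x_pred=-4.9456  r=10.8256  x^+=-2.3042  v^+=4.9675  a^+=0.2529
step 6: x_pred=0.6707  r=2.6693  x^+=1.3220  v^+=6.8721  a^+=0.4676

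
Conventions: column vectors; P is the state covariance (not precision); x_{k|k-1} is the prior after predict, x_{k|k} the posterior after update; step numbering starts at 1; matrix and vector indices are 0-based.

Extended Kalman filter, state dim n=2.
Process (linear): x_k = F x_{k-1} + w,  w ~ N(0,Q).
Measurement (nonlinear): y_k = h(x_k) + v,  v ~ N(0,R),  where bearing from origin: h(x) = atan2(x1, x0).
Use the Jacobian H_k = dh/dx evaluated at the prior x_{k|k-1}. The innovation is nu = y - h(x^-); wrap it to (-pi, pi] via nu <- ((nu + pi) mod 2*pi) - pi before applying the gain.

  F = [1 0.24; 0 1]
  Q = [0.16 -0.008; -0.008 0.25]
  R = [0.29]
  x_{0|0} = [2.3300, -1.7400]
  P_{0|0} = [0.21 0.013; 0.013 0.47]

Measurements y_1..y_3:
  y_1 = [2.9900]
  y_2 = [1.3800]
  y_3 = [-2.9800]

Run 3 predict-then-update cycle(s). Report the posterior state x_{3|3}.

step 1: x^-=[1.9124, -1.7400]  P^-=[0.4033 0.1178; 0.1178 0.7200]  H_jac=[0.2603 0.2861]  S=[0.3938]  K=[0.3522; 0.6009]  nu=[-2.5550]  x^+=[1.0127, -3.2753]  P^+=[0.3545 0.0345; 0.0345 0.5778]
step 2: x^-=[0.2266, -3.2753]  P^-=[0.5643 0.1651; 0.1651 0.8278]  H_jac=[0.3039 0.0210]  S=[0.3446]  K=[0.5077; 0.1961]  nu=[2.8817]  x^+=[1.6896, -2.7102]  P^+=[0.4755 0.1308; 0.1308 0.8145]
step 3: x^-=[1.0392, -2.7102]  P^-=[0.7452 0.3183; 0.3183 1.0645]  H_jac=[0.3217 0.1233]  S=[0.4086]  K=[0.6828; 0.5720]  nu=[-1.7753]  x^+=[-0.1731, -3.7257]  P^+=[0.5547 0.1587; 0.1587 0.9309]

x_post = [-0.1731, -3.7257]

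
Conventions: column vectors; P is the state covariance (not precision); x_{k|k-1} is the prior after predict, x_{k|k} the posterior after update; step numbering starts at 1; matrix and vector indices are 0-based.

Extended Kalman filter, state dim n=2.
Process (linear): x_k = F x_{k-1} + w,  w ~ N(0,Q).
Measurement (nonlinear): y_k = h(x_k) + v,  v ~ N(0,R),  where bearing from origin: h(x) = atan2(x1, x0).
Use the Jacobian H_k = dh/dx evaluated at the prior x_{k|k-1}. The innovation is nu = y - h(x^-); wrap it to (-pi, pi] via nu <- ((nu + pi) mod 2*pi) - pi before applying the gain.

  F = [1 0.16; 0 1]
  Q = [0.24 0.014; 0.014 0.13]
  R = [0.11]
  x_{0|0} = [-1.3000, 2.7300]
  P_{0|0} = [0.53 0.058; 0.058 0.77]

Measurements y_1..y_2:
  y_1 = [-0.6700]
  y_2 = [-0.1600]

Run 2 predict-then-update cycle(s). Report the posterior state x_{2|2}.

step 1: x^-=[-0.8632, 2.7300]  P^-=[0.8083 0.1952; 0.1952 0.9000]  H_jac=[-0.3330 -0.1053]  S=[0.2233]  K=[-1.2974; -0.7155]  nu=[-2.5470]  x^+=[2.4414, 4.5524]  P^+=[0.4324 -0.0121; -0.0121 0.7857]
step 2: x^-=[3.1698, 4.5524]  P^-=[0.6886 0.1276; 0.1276 0.9157]  H_jac=[-0.1479 0.1030]  S=[0.1309]  K=[-0.6779; 0.5764]  nu=[-1.1226]  x^+=[3.9307, 3.9054]  P^+=[0.6285 0.1788; 0.1788 0.8722]

x_post = [3.9307, 3.9054]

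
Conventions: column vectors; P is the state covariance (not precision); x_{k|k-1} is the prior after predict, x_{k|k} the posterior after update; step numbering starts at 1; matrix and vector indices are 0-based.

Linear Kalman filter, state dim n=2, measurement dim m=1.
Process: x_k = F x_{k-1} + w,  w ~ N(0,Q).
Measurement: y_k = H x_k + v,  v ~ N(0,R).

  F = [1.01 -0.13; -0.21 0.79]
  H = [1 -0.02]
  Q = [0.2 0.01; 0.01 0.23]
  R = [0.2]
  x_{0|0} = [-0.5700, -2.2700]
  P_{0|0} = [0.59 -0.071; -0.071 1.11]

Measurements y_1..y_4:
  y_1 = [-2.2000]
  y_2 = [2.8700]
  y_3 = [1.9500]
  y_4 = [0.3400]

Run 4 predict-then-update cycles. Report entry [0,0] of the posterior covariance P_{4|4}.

step 1: x^-=[-0.2806, -1.6736]  P^-=[0.8393 -0.2877; -0.2877 0.9723]  S=[1.0512]  K=[0.8039; -0.2922]  nu=[-1.9529]  x^+=[-1.8505, -1.1029]  P^+=[0.1600 -0.0408; -0.0408 0.8826]
step 2: x^-=[-1.7256, -0.4827]  P^-=[0.3888 -0.1482; -0.1482 0.8014]  S=[0.5951]  K=[0.6584; -0.2760]  nu=[4.5860]  x^+=[1.2937, -1.7486]  P^+=[0.1309 -0.0401; -0.0401 0.7561]
step 3: x^-=[1.5339, -1.6531]  P^-=[0.3568 -0.1285; -0.1285 0.7209]  S=[0.5622]  K=[0.6392; -0.2542]  nu=[0.3830]  x^+=[1.7787, -1.7504]  P^+=[0.1271 -0.0371; -0.0371 0.6846]
step 4: x^-=[2.0241, -1.7564]  P^-=[0.3510 -0.1179; -0.1179 0.6752]  S=[0.5560]  K=[0.6355; -0.2364]  nu=[-1.7192]  x^+=[0.9315, -1.3500]  P^+=[0.1264 -0.0344; -0.0344 0.6441]

P_post[0,0] = 0.1264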